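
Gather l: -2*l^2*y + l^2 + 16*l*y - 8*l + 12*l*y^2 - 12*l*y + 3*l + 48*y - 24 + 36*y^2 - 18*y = l^2*(1 - 2*y) + l*(12*y^2 + 4*y - 5) + 36*y^2 + 30*y - 24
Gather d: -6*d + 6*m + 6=-6*d + 6*m + 6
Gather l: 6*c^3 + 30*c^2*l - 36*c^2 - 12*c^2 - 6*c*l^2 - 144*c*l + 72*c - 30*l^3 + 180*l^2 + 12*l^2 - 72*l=6*c^3 - 48*c^2 + 72*c - 30*l^3 + l^2*(192 - 6*c) + l*(30*c^2 - 144*c - 72)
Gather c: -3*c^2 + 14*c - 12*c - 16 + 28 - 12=-3*c^2 + 2*c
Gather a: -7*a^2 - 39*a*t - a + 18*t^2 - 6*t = -7*a^2 + a*(-39*t - 1) + 18*t^2 - 6*t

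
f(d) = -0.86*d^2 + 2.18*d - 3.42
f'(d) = 2.18 - 1.72*d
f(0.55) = -2.48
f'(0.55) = 1.23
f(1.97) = -2.46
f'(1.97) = -1.21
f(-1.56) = -8.91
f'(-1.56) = 4.86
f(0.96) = -2.12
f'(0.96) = 0.53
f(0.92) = -2.14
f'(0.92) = 0.60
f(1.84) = -2.32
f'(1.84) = -0.98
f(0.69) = -2.33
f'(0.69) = 0.99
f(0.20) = -3.02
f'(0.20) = 1.84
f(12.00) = -101.10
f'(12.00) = -18.46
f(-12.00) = -153.42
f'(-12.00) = 22.82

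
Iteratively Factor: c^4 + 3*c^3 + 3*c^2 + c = (c + 1)*(c^3 + 2*c^2 + c) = (c + 1)^2*(c^2 + c) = (c + 1)^3*(c)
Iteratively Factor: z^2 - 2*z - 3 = (z + 1)*(z - 3)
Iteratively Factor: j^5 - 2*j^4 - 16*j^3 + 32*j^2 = (j)*(j^4 - 2*j^3 - 16*j^2 + 32*j) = j*(j - 2)*(j^3 - 16*j) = j*(j - 4)*(j - 2)*(j^2 + 4*j) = j^2*(j - 4)*(j - 2)*(j + 4)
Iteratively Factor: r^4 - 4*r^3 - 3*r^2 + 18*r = (r - 3)*(r^3 - r^2 - 6*r) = (r - 3)*(r + 2)*(r^2 - 3*r) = (r - 3)^2*(r + 2)*(r)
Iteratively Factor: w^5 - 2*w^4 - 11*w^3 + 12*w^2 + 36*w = (w + 2)*(w^4 - 4*w^3 - 3*w^2 + 18*w) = (w - 3)*(w + 2)*(w^3 - w^2 - 6*w) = (w - 3)*(w + 2)^2*(w^2 - 3*w) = w*(w - 3)*(w + 2)^2*(w - 3)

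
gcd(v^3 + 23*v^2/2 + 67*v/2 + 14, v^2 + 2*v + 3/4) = v + 1/2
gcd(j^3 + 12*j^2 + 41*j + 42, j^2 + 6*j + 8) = j + 2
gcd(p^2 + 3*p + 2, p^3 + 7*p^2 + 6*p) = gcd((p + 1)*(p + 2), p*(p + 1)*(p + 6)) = p + 1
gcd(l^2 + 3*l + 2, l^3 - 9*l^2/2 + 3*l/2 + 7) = l + 1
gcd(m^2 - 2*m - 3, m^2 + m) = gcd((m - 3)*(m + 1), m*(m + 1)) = m + 1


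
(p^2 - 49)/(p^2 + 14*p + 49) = (p - 7)/(p + 7)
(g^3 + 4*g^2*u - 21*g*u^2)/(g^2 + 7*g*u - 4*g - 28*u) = g*(g - 3*u)/(g - 4)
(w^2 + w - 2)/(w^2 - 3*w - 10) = (w - 1)/(w - 5)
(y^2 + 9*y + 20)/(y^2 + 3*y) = (y^2 + 9*y + 20)/(y*(y + 3))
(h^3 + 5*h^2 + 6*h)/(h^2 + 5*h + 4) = h*(h^2 + 5*h + 6)/(h^2 + 5*h + 4)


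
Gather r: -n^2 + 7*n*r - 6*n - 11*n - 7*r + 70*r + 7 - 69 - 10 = -n^2 - 17*n + r*(7*n + 63) - 72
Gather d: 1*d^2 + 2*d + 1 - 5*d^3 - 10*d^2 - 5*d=-5*d^3 - 9*d^2 - 3*d + 1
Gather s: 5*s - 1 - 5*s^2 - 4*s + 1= -5*s^2 + s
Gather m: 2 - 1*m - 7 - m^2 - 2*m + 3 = -m^2 - 3*m - 2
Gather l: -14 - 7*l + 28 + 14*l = 7*l + 14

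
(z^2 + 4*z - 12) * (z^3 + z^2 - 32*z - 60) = z^5 + 5*z^4 - 40*z^3 - 200*z^2 + 144*z + 720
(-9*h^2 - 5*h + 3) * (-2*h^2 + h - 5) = 18*h^4 + h^3 + 34*h^2 + 28*h - 15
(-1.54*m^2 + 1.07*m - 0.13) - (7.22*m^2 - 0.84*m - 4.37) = -8.76*m^2 + 1.91*m + 4.24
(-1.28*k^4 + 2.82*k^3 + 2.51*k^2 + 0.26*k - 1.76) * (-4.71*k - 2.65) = 6.0288*k^5 - 9.8902*k^4 - 19.2951*k^3 - 7.8761*k^2 + 7.6006*k + 4.664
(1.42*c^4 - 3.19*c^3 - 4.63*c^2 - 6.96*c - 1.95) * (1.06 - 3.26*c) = -4.6292*c^5 + 11.9046*c^4 + 11.7124*c^3 + 17.7818*c^2 - 1.0206*c - 2.067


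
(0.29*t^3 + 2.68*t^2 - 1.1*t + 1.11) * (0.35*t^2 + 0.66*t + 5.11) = 0.1015*t^5 + 1.1294*t^4 + 2.8657*t^3 + 13.3573*t^2 - 4.8884*t + 5.6721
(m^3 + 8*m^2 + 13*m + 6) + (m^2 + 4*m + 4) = m^3 + 9*m^2 + 17*m + 10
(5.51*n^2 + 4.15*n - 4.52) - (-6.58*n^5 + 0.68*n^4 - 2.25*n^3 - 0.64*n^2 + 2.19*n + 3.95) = 6.58*n^5 - 0.68*n^4 + 2.25*n^3 + 6.15*n^2 + 1.96*n - 8.47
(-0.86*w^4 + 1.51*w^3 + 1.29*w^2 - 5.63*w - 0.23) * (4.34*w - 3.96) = -3.7324*w^5 + 9.959*w^4 - 0.380999999999999*w^3 - 29.5426*w^2 + 21.2966*w + 0.9108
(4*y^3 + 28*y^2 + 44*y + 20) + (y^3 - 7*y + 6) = 5*y^3 + 28*y^2 + 37*y + 26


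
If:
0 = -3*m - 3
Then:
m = -1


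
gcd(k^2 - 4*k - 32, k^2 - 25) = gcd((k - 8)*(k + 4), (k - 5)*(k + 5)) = 1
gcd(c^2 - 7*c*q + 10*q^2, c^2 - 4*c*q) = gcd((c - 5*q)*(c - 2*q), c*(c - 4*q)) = 1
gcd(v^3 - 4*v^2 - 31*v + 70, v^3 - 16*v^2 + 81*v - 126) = v - 7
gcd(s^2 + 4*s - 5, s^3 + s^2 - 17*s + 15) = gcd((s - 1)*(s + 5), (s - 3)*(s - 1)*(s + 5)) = s^2 + 4*s - 5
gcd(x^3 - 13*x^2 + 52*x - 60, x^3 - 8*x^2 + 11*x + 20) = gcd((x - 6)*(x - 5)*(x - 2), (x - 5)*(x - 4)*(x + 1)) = x - 5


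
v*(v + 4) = v^2 + 4*v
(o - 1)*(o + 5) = o^2 + 4*o - 5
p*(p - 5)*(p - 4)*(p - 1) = p^4 - 10*p^3 + 29*p^2 - 20*p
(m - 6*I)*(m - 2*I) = m^2 - 8*I*m - 12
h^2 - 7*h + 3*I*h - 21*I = (h - 7)*(h + 3*I)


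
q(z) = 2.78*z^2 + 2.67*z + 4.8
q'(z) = 5.56*z + 2.67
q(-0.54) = 4.17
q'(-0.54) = -0.33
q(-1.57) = 7.46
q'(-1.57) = -6.06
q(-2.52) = 15.73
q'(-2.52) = -11.34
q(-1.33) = 6.17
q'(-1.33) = -4.72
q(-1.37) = 6.36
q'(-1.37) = -4.95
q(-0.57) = 4.18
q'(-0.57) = -0.50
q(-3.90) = 36.67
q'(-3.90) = -19.01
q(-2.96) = 21.25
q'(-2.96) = -13.79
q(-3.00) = 21.81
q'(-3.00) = -14.01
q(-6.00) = 88.86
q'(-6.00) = -30.69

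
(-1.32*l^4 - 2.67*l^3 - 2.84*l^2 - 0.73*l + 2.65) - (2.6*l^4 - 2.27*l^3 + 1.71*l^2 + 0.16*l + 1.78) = -3.92*l^4 - 0.4*l^3 - 4.55*l^2 - 0.89*l + 0.87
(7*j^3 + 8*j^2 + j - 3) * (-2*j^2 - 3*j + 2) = -14*j^5 - 37*j^4 - 12*j^3 + 19*j^2 + 11*j - 6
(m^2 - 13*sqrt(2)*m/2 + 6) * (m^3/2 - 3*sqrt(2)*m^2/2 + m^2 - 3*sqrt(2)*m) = m^5/2 - 19*sqrt(2)*m^4/4 + m^4 - 19*sqrt(2)*m^3/2 + 45*m^3/2 - 9*sqrt(2)*m^2 + 45*m^2 - 18*sqrt(2)*m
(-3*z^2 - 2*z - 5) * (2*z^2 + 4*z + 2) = -6*z^4 - 16*z^3 - 24*z^2 - 24*z - 10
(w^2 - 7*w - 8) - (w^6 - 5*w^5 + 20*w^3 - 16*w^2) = -w^6 + 5*w^5 - 20*w^3 + 17*w^2 - 7*w - 8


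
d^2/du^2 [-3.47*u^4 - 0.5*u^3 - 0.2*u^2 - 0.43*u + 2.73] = -41.64*u^2 - 3.0*u - 0.4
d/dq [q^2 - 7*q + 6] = 2*q - 7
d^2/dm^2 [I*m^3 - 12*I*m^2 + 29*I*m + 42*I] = 6*I*(m - 4)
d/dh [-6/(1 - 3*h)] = -18/(3*h - 1)^2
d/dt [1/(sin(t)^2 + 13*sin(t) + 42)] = -(2*sin(t) + 13)*cos(t)/(sin(t)^2 + 13*sin(t) + 42)^2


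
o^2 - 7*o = o*(o - 7)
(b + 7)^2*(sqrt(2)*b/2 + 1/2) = sqrt(2)*b^3/2 + b^2/2 + 7*sqrt(2)*b^2 + 7*b + 49*sqrt(2)*b/2 + 49/2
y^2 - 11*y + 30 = (y - 6)*(y - 5)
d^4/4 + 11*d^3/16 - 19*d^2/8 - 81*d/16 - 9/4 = (d/4 + 1)*(d - 3)*(d + 3/4)*(d + 1)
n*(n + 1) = n^2 + n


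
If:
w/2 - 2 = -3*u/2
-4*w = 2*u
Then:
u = 8/5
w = -4/5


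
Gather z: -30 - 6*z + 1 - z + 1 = -7*z - 28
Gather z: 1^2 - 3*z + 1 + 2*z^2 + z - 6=2*z^2 - 2*z - 4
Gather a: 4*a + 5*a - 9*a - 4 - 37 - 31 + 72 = 0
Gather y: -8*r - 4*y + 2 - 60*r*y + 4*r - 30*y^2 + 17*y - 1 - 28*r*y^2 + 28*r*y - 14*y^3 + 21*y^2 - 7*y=-4*r - 14*y^3 + y^2*(-28*r - 9) + y*(6 - 32*r) + 1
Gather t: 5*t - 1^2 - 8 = 5*t - 9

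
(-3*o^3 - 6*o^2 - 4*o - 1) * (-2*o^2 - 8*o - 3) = 6*o^5 + 36*o^4 + 65*o^3 + 52*o^2 + 20*o + 3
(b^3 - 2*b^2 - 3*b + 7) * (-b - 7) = -b^4 - 5*b^3 + 17*b^2 + 14*b - 49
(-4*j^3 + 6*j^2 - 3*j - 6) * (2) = -8*j^3 + 12*j^2 - 6*j - 12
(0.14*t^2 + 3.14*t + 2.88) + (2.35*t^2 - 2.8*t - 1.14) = 2.49*t^2 + 0.34*t + 1.74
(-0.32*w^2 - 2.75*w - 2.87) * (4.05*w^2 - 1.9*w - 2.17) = -1.296*w^4 - 10.5295*w^3 - 5.7041*w^2 + 11.4205*w + 6.2279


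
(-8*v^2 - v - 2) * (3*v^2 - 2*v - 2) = -24*v^4 + 13*v^3 + 12*v^2 + 6*v + 4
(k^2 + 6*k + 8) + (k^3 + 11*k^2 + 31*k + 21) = k^3 + 12*k^2 + 37*k + 29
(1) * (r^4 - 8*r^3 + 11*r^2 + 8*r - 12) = r^4 - 8*r^3 + 11*r^2 + 8*r - 12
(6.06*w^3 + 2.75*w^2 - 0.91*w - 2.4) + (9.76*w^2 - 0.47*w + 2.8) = 6.06*w^3 + 12.51*w^2 - 1.38*w + 0.4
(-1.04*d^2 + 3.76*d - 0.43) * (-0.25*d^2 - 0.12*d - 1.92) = 0.26*d^4 - 0.8152*d^3 + 1.6531*d^2 - 7.1676*d + 0.8256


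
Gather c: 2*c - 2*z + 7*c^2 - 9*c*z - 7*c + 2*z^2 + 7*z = 7*c^2 + c*(-9*z - 5) + 2*z^2 + 5*z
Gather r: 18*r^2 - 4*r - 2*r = 18*r^2 - 6*r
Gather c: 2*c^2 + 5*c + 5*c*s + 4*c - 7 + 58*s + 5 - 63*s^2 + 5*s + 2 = 2*c^2 + c*(5*s + 9) - 63*s^2 + 63*s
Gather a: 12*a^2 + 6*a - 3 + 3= 12*a^2 + 6*a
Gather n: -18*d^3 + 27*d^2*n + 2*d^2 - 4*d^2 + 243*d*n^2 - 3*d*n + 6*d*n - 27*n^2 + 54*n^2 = -18*d^3 - 2*d^2 + n^2*(243*d + 27) + n*(27*d^2 + 3*d)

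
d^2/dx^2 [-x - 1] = 0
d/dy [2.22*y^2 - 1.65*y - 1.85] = 4.44*y - 1.65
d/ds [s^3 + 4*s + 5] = 3*s^2 + 4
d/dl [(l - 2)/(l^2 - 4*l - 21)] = (l^2 - 4*l - 2*(l - 2)^2 - 21)/(-l^2 + 4*l + 21)^2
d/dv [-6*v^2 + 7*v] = 7 - 12*v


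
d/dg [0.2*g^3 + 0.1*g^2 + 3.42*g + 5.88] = 0.6*g^2 + 0.2*g + 3.42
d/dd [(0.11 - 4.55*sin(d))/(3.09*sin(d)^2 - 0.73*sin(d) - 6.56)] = (14.0595*sin(d)^2 - 0.6798*sin(d) + 29.9283)*cos(d)/(9.5481*sin(d)^4 - 4.5114*sin(d)^3 - 40.0079*sin(d)^2 + 9.5776*sin(d) + 43.0336)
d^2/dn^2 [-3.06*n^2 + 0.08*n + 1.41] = -6.12000000000000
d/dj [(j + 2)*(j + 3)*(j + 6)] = 3*j^2 + 22*j + 36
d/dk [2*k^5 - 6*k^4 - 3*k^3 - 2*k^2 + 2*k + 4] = 10*k^4 - 24*k^3 - 9*k^2 - 4*k + 2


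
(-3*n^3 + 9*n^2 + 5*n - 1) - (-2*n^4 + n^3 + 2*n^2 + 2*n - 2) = 2*n^4 - 4*n^3 + 7*n^2 + 3*n + 1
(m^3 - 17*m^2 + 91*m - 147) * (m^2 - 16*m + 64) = m^5 - 33*m^4 + 427*m^3 - 2691*m^2 + 8176*m - 9408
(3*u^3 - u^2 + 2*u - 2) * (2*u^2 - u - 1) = 6*u^5 - 5*u^4 + 2*u^3 - 5*u^2 + 2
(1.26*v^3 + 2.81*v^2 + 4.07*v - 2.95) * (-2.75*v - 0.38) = -3.465*v^4 - 8.2063*v^3 - 12.2603*v^2 + 6.5659*v + 1.121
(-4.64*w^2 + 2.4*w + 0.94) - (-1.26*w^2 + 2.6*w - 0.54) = -3.38*w^2 - 0.2*w + 1.48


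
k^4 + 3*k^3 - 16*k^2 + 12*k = k*(k - 2)*(k - 1)*(k + 6)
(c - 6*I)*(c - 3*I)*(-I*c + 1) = -I*c^3 - 8*c^2 + 9*I*c - 18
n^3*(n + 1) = n^4 + n^3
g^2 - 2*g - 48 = (g - 8)*(g + 6)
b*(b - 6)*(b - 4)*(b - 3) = b^4 - 13*b^3 + 54*b^2 - 72*b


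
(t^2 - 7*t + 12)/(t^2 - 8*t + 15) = (t - 4)/(t - 5)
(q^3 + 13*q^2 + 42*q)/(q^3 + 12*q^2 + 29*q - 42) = q/(q - 1)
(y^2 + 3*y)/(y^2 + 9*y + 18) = y/(y + 6)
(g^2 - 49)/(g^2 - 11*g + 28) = (g + 7)/(g - 4)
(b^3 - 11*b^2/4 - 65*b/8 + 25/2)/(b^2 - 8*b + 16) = (8*b^2 + 10*b - 25)/(8*(b - 4))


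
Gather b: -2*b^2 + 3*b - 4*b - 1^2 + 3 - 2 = -2*b^2 - b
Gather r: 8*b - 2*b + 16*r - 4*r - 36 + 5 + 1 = 6*b + 12*r - 30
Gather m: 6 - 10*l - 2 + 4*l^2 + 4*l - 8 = 4*l^2 - 6*l - 4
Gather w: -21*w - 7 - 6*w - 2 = -27*w - 9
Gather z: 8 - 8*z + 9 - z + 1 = 18 - 9*z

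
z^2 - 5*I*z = z*(z - 5*I)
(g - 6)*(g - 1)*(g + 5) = g^3 - 2*g^2 - 29*g + 30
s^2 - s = s*(s - 1)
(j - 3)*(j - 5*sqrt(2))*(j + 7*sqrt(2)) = j^3 - 3*j^2 + 2*sqrt(2)*j^2 - 70*j - 6*sqrt(2)*j + 210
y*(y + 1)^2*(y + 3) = y^4 + 5*y^3 + 7*y^2 + 3*y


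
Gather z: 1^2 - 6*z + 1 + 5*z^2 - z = 5*z^2 - 7*z + 2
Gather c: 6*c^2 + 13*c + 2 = 6*c^2 + 13*c + 2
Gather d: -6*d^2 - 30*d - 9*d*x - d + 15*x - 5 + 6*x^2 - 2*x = -6*d^2 + d*(-9*x - 31) + 6*x^2 + 13*x - 5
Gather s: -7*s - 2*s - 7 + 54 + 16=63 - 9*s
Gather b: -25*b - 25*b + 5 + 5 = 10 - 50*b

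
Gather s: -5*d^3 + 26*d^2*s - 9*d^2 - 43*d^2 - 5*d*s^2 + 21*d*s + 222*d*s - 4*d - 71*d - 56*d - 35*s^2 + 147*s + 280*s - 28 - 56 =-5*d^3 - 52*d^2 - 131*d + s^2*(-5*d - 35) + s*(26*d^2 + 243*d + 427) - 84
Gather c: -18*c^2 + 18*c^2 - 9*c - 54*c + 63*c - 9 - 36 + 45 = 0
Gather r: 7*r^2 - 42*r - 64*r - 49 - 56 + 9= 7*r^2 - 106*r - 96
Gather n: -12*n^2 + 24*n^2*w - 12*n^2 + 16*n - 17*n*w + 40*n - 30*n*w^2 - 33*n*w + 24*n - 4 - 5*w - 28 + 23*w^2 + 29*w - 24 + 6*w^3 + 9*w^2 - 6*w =n^2*(24*w - 24) + n*(-30*w^2 - 50*w + 80) + 6*w^3 + 32*w^2 + 18*w - 56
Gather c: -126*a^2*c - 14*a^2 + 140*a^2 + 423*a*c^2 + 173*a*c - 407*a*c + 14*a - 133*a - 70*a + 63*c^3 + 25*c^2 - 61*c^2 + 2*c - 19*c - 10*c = 126*a^2 - 189*a + 63*c^3 + c^2*(423*a - 36) + c*(-126*a^2 - 234*a - 27)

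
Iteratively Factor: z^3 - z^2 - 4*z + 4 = (z + 2)*(z^2 - 3*z + 2) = (z - 2)*(z + 2)*(z - 1)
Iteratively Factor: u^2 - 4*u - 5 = (u + 1)*(u - 5)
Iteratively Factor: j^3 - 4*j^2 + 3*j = (j - 3)*(j^2 - j) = j*(j - 3)*(j - 1)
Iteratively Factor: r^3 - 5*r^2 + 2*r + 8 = (r - 2)*(r^2 - 3*r - 4) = (r - 4)*(r - 2)*(r + 1)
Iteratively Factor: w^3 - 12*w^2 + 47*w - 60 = (w - 3)*(w^2 - 9*w + 20) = (w - 4)*(w - 3)*(w - 5)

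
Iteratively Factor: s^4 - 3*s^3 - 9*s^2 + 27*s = (s - 3)*(s^3 - 9*s) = s*(s - 3)*(s^2 - 9) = s*(s - 3)^2*(s + 3)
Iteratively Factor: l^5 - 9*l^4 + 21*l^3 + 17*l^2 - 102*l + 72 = (l - 3)*(l^4 - 6*l^3 + 3*l^2 + 26*l - 24) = (l - 3)*(l - 1)*(l^3 - 5*l^2 - 2*l + 24) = (l - 3)^2*(l - 1)*(l^2 - 2*l - 8) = (l - 3)^2*(l - 1)*(l + 2)*(l - 4)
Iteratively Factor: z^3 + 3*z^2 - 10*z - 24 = (z - 3)*(z^2 + 6*z + 8) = (z - 3)*(z + 2)*(z + 4)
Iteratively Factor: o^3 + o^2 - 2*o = (o)*(o^2 + o - 2) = o*(o + 2)*(o - 1)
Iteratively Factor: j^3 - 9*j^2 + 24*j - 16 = (j - 1)*(j^2 - 8*j + 16) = (j - 4)*(j - 1)*(j - 4)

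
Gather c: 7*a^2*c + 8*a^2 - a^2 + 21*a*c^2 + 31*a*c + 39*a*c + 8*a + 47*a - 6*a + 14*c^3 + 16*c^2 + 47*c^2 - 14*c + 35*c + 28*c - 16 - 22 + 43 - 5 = 7*a^2 + 49*a + 14*c^3 + c^2*(21*a + 63) + c*(7*a^2 + 70*a + 49)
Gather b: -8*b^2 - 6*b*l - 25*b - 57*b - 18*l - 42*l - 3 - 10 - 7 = -8*b^2 + b*(-6*l - 82) - 60*l - 20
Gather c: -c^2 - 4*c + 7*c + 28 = -c^2 + 3*c + 28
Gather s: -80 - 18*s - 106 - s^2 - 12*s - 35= -s^2 - 30*s - 221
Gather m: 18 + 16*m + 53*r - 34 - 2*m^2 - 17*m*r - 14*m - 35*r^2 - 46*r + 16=-2*m^2 + m*(2 - 17*r) - 35*r^2 + 7*r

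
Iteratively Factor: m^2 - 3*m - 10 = (m - 5)*(m + 2)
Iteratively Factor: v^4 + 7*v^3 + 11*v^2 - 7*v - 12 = (v + 3)*(v^3 + 4*v^2 - v - 4) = (v + 1)*(v + 3)*(v^2 + 3*v - 4) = (v - 1)*(v + 1)*(v + 3)*(v + 4)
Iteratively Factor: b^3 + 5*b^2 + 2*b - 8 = (b + 4)*(b^2 + b - 2) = (b + 2)*(b + 4)*(b - 1)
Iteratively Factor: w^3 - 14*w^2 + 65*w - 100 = (w - 5)*(w^2 - 9*w + 20) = (w - 5)*(w - 4)*(w - 5)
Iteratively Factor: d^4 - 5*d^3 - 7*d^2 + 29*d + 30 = (d - 3)*(d^3 - 2*d^2 - 13*d - 10) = (d - 5)*(d - 3)*(d^2 + 3*d + 2) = (d - 5)*(d - 3)*(d + 1)*(d + 2)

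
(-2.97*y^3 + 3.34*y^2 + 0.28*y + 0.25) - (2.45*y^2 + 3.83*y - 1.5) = -2.97*y^3 + 0.89*y^2 - 3.55*y + 1.75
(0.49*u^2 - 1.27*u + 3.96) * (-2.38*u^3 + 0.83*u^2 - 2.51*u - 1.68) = -1.1662*u^5 + 3.4293*u^4 - 11.7088*u^3 + 5.6513*u^2 - 7.806*u - 6.6528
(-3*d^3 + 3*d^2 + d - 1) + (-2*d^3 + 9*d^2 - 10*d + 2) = -5*d^3 + 12*d^2 - 9*d + 1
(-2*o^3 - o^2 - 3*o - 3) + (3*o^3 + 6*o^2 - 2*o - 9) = o^3 + 5*o^2 - 5*o - 12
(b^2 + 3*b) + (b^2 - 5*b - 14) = 2*b^2 - 2*b - 14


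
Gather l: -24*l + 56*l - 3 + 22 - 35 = 32*l - 16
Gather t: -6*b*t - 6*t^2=-6*b*t - 6*t^2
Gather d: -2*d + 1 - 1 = -2*d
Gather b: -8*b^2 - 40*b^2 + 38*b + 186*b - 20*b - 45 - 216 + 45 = -48*b^2 + 204*b - 216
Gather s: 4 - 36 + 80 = 48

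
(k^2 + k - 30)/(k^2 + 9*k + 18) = (k - 5)/(k + 3)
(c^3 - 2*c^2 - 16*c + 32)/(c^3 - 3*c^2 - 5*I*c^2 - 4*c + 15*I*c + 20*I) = (c^2 + 2*c - 8)/(c^2 + c*(1 - 5*I) - 5*I)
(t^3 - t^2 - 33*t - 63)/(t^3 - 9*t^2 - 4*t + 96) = (t^2 - 4*t - 21)/(t^2 - 12*t + 32)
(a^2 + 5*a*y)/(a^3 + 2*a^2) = (a + 5*y)/(a*(a + 2))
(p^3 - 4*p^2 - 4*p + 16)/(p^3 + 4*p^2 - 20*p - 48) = (p - 2)/(p + 6)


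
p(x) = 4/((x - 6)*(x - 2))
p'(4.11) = -0.06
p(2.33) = -3.30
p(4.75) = -1.16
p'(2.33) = 9.11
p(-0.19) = 0.30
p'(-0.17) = 0.19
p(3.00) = -1.33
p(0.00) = 0.33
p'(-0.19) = 0.18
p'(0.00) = 0.22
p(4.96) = -1.30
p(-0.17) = 0.30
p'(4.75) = -0.51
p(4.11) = -1.00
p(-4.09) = 0.07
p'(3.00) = 0.89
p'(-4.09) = 0.02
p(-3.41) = 0.08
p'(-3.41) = 0.02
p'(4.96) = -0.81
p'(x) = -4/((x - 6)*(x - 2)^2) - 4/((x - 6)^2*(x - 2)) = 8*(4 - x)/(x^4 - 16*x^3 + 88*x^2 - 192*x + 144)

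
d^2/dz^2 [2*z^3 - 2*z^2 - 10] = 12*z - 4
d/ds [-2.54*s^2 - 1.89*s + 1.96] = -5.08*s - 1.89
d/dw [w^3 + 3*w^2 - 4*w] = 3*w^2 + 6*w - 4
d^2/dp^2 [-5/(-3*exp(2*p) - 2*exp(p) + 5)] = 10*(4*(3*exp(p) + 1)^2*exp(p) - (6*exp(p) + 1)*(3*exp(2*p) + 2*exp(p) - 5))*exp(p)/(3*exp(2*p) + 2*exp(p) - 5)^3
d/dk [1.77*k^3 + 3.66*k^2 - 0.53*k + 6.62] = 5.31*k^2 + 7.32*k - 0.53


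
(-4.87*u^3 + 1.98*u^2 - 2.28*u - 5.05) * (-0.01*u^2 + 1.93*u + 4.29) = 0.0487*u^5 - 9.4189*u^4 - 17.0481*u^3 + 4.1443*u^2 - 19.5277*u - 21.6645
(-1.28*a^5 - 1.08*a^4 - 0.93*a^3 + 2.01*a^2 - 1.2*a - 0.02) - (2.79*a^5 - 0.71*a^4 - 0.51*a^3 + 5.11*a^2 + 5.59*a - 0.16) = -4.07*a^5 - 0.37*a^4 - 0.42*a^3 - 3.1*a^2 - 6.79*a + 0.14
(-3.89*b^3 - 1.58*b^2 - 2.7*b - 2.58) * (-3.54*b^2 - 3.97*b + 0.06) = 13.7706*b^5 + 21.0365*b^4 + 15.5972*b^3 + 19.7574*b^2 + 10.0806*b - 0.1548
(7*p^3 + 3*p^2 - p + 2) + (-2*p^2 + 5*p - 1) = 7*p^3 + p^2 + 4*p + 1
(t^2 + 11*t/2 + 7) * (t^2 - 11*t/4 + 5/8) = t^4 + 11*t^3/4 - 15*t^2/2 - 253*t/16 + 35/8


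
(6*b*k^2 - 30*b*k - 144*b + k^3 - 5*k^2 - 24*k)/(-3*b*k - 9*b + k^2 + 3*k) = (-6*b*k + 48*b - k^2 + 8*k)/(3*b - k)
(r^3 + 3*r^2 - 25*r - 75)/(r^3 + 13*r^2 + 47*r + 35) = (r^2 - 2*r - 15)/(r^2 + 8*r + 7)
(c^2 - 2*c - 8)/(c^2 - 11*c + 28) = (c + 2)/(c - 7)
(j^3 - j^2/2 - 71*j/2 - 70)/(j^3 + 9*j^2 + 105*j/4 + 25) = 2*(j - 7)/(2*j + 5)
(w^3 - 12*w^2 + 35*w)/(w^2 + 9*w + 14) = w*(w^2 - 12*w + 35)/(w^2 + 9*w + 14)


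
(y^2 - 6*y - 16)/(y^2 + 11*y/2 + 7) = 2*(y - 8)/(2*y + 7)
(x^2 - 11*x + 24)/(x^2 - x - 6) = (x - 8)/(x + 2)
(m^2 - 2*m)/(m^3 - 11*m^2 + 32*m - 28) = m/(m^2 - 9*m + 14)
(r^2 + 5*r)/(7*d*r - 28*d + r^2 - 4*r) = r*(r + 5)/(7*d*r - 28*d + r^2 - 4*r)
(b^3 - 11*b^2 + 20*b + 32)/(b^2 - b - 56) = (b^2 - 3*b - 4)/(b + 7)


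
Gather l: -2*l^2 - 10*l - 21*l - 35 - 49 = -2*l^2 - 31*l - 84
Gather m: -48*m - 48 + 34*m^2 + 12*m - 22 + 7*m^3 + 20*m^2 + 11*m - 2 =7*m^3 + 54*m^2 - 25*m - 72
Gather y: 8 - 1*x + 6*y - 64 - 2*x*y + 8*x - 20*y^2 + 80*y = 7*x - 20*y^2 + y*(86 - 2*x) - 56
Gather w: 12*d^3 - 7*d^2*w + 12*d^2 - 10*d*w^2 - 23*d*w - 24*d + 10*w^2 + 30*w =12*d^3 + 12*d^2 - 24*d + w^2*(10 - 10*d) + w*(-7*d^2 - 23*d + 30)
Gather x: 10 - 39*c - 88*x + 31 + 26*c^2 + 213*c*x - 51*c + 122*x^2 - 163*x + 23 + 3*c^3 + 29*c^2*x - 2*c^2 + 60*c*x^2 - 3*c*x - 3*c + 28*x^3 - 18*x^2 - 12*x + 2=3*c^3 + 24*c^2 - 93*c + 28*x^3 + x^2*(60*c + 104) + x*(29*c^2 + 210*c - 263) + 66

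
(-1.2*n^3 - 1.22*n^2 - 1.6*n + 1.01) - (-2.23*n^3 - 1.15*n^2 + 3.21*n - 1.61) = 1.03*n^3 - 0.0700000000000001*n^2 - 4.81*n + 2.62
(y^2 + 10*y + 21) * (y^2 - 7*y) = y^4 + 3*y^3 - 49*y^2 - 147*y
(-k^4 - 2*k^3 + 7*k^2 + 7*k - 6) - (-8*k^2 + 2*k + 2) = -k^4 - 2*k^3 + 15*k^2 + 5*k - 8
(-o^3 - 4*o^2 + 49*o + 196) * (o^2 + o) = -o^5 - 5*o^4 + 45*o^3 + 245*o^2 + 196*o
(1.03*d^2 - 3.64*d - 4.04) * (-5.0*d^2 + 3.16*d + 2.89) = -5.15*d^4 + 21.4548*d^3 + 11.6743*d^2 - 23.286*d - 11.6756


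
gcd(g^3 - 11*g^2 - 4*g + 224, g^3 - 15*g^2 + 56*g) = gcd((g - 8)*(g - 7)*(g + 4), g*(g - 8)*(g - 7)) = g^2 - 15*g + 56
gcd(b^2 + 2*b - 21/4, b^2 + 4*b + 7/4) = b + 7/2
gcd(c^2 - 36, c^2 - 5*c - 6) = c - 6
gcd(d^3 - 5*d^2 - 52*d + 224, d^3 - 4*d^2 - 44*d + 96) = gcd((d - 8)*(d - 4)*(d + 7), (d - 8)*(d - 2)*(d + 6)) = d - 8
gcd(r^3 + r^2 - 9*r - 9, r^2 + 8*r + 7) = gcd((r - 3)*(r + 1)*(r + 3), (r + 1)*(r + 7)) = r + 1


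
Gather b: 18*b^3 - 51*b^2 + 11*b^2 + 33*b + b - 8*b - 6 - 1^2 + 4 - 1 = 18*b^3 - 40*b^2 + 26*b - 4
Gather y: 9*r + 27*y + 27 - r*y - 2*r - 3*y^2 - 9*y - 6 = 7*r - 3*y^2 + y*(18 - r) + 21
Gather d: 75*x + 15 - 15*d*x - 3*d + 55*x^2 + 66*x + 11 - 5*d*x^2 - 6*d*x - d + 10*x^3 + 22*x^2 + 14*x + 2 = d*(-5*x^2 - 21*x - 4) + 10*x^3 + 77*x^2 + 155*x + 28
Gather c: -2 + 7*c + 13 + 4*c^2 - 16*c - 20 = 4*c^2 - 9*c - 9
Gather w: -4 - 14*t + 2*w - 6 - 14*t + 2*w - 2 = -28*t + 4*w - 12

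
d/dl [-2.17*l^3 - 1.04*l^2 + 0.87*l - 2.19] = -6.51*l^2 - 2.08*l + 0.87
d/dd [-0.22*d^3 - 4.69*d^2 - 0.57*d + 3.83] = -0.66*d^2 - 9.38*d - 0.57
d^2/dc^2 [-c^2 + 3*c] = -2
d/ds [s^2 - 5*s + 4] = 2*s - 5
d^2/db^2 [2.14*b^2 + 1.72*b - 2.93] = 4.28000000000000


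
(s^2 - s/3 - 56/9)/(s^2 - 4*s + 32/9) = (3*s + 7)/(3*s - 4)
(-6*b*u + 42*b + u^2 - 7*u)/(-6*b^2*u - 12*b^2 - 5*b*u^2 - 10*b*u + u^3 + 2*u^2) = (u - 7)/(b*u + 2*b + u^2 + 2*u)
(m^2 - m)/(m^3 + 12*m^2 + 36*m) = (m - 1)/(m^2 + 12*m + 36)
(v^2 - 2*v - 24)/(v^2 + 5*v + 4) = (v - 6)/(v + 1)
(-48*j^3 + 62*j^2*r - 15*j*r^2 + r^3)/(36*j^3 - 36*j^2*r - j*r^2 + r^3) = (-8*j + r)/(6*j + r)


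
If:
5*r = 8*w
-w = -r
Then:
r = 0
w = 0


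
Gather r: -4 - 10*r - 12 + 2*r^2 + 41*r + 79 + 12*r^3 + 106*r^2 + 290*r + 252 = 12*r^3 + 108*r^2 + 321*r + 315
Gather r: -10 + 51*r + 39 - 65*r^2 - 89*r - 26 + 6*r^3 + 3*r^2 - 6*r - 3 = 6*r^3 - 62*r^2 - 44*r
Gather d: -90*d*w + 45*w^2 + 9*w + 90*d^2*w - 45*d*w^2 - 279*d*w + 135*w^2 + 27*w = 90*d^2*w + d*(-45*w^2 - 369*w) + 180*w^2 + 36*w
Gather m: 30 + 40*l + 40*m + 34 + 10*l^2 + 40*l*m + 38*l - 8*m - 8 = 10*l^2 + 78*l + m*(40*l + 32) + 56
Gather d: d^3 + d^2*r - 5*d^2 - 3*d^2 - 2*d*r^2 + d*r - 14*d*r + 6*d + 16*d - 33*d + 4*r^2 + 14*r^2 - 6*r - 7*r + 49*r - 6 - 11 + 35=d^3 + d^2*(r - 8) + d*(-2*r^2 - 13*r - 11) + 18*r^2 + 36*r + 18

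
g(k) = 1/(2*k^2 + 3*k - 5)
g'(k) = (-4*k - 3)/(2*k^2 + 3*k - 5)^2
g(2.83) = 0.05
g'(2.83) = -0.04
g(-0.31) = -0.17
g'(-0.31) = -0.05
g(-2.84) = 0.38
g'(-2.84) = 1.23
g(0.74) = -0.59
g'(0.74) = -2.10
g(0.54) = -0.36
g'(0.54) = -0.66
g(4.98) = 0.02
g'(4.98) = -0.01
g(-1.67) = -0.23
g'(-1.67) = 0.19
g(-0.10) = -0.19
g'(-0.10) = -0.09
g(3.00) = 0.05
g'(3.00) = -0.03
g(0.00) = -0.20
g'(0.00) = -0.12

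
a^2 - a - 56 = (a - 8)*(a + 7)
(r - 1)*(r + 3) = r^2 + 2*r - 3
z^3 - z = z*(z - 1)*(z + 1)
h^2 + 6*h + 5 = (h + 1)*(h + 5)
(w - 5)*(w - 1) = w^2 - 6*w + 5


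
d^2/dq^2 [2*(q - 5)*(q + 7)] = 4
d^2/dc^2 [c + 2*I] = 0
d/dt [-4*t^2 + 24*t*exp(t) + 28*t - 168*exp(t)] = 24*t*exp(t) - 8*t - 144*exp(t) + 28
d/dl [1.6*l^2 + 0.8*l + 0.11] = 3.2*l + 0.8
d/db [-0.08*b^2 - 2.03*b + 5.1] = -0.16*b - 2.03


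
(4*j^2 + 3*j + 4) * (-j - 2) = -4*j^3 - 11*j^2 - 10*j - 8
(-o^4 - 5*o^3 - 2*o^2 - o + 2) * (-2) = 2*o^4 + 10*o^3 + 4*o^2 + 2*o - 4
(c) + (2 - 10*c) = 2 - 9*c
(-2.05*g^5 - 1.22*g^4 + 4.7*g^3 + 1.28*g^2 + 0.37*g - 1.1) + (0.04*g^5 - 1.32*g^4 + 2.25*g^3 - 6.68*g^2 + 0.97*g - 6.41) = -2.01*g^5 - 2.54*g^4 + 6.95*g^3 - 5.4*g^2 + 1.34*g - 7.51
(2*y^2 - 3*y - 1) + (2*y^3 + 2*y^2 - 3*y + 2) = 2*y^3 + 4*y^2 - 6*y + 1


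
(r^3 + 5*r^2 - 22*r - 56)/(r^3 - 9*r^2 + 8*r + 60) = (r^2 + 3*r - 28)/(r^2 - 11*r + 30)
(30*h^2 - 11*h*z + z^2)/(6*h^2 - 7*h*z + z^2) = (-5*h + z)/(-h + z)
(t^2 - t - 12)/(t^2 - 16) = (t + 3)/(t + 4)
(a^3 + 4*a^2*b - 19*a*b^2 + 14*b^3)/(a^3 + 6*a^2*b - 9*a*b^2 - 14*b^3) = (a - b)/(a + b)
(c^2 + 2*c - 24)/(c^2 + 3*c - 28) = (c + 6)/(c + 7)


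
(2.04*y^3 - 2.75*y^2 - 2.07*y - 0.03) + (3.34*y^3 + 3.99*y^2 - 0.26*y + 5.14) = 5.38*y^3 + 1.24*y^2 - 2.33*y + 5.11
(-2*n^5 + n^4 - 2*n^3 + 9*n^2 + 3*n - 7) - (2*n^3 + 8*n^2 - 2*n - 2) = -2*n^5 + n^4 - 4*n^3 + n^2 + 5*n - 5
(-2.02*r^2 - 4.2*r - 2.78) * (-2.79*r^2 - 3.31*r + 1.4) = 5.6358*r^4 + 18.4042*r^3 + 18.8302*r^2 + 3.3218*r - 3.892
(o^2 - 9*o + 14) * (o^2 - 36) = o^4 - 9*o^3 - 22*o^2 + 324*o - 504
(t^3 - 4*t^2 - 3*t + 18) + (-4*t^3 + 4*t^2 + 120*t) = -3*t^3 + 117*t + 18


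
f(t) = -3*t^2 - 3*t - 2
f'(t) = -6*t - 3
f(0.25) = -2.94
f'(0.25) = -4.50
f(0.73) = -5.79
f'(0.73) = -7.38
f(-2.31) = -11.08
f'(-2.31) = 10.86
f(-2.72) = -16.04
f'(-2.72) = 13.32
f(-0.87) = -1.66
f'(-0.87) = 2.22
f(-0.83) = -1.58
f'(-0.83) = 1.98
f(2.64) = -30.83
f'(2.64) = -18.84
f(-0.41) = -1.27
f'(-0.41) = -0.54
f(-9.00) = -218.00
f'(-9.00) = 51.00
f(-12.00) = -398.00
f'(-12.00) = 69.00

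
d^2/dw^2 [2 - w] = 0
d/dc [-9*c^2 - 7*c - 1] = -18*c - 7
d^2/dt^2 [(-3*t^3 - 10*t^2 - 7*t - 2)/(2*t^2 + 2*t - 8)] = 6*(-2*t^3 - 15*t^2 - 39*t - 33)/(t^6 + 3*t^5 - 9*t^4 - 23*t^3 + 36*t^2 + 48*t - 64)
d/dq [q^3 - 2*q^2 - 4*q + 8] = 3*q^2 - 4*q - 4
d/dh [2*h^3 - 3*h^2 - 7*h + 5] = 6*h^2 - 6*h - 7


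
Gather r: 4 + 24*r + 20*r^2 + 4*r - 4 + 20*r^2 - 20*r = 40*r^2 + 8*r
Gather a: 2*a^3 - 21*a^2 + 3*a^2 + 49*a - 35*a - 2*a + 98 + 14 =2*a^3 - 18*a^2 + 12*a + 112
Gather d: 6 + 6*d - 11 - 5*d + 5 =d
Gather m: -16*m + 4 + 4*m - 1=3 - 12*m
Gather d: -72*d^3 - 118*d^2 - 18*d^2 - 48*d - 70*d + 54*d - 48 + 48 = -72*d^3 - 136*d^2 - 64*d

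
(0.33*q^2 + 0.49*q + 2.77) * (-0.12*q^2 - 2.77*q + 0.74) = -0.0396*q^4 - 0.9729*q^3 - 1.4455*q^2 - 7.3103*q + 2.0498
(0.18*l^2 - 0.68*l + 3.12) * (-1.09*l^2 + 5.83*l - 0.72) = -0.1962*l^4 + 1.7906*l^3 - 7.4948*l^2 + 18.6792*l - 2.2464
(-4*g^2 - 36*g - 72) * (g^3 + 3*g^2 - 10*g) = -4*g^5 - 48*g^4 - 140*g^3 + 144*g^2 + 720*g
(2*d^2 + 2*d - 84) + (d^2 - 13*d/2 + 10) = 3*d^2 - 9*d/2 - 74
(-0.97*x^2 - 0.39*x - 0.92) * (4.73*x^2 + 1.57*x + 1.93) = -4.5881*x^4 - 3.3676*x^3 - 6.836*x^2 - 2.1971*x - 1.7756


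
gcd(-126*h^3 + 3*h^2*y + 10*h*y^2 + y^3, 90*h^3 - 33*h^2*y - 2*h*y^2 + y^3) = -18*h^2 + 3*h*y + y^2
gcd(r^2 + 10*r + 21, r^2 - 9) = r + 3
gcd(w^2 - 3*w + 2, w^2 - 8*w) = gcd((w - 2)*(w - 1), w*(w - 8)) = 1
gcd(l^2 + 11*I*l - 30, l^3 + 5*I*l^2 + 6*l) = l + 6*I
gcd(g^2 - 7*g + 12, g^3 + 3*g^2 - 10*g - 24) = g - 3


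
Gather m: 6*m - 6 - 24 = 6*m - 30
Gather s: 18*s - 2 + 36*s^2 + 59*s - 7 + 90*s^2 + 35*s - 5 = 126*s^2 + 112*s - 14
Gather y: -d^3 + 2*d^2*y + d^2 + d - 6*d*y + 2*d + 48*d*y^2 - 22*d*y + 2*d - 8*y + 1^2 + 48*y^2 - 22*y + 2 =-d^3 + d^2 + 5*d + y^2*(48*d + 48) + y*(2*d^2 - 28*d - 30) + 3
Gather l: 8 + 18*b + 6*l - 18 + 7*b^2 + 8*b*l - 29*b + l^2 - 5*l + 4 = 7*b^2 - 11*b + l^2 + l*(8*b + 1) - 6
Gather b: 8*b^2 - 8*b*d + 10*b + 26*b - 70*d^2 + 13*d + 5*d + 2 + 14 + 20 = 8*b^2 + b*(36 - 8*d) - 70*d^2 + 18*d + 36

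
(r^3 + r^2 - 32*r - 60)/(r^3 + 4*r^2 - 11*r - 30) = (r - 6)/(r - 3)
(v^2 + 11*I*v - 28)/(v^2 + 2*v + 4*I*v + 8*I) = (v + 7*I)/(v + 2)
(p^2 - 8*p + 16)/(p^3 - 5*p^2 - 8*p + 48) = 1/(p + 3)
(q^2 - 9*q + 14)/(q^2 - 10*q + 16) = (q - 7)/(q - 8)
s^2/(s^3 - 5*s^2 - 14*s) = s/(s^2 - 5*s - 14)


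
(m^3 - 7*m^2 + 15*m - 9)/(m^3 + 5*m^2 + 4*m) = (m^3 - 7*m^2 + 15*m - 9)/(m*(m^2 + 5*m + 4))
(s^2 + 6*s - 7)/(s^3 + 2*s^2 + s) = (s^2 + 6*s - 7)/(s*(s^2 + 2*s + 1))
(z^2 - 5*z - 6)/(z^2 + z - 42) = (z + 1)/(z + 7)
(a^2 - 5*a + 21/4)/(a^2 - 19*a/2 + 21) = (a - 3/2)/(a - 6)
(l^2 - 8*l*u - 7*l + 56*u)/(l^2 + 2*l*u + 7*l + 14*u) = (l^2 - 8*l*u - 7*l + 56*u)/(l^2 + 2*l*u + 7*l + 14*u)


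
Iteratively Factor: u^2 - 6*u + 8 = (u - 4)*(u - 2)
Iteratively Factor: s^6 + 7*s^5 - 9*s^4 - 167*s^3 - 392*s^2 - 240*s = (s - 5)*(s^5 + 12*s^4 + 51*s^3 + 88*s^2 + 48*s) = (s - 5)*(s + 4)*(s^4 + 8*s^3 + 19*s^2 + 12*s) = (s - 5)*(s + 4)^2*(s^3 + 4*s^2 + 3*s) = (s - 5)*(s + 1)*(s + 4)^2*(s^2 + 3*s) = s*(s - 5)*(s + 1)*(s + 4)^2*(s + 3)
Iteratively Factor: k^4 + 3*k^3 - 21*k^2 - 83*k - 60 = (k + 3)*(k^3 - 21*k - 20) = (k + 3)*(k + 4)*(k^2 - 4*k - 5) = (k + 1)*(k + 3)*(k + 4)*(k - 5)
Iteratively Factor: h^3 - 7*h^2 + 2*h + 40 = (h + 2)*(h^2 - 9*h + 20) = (h - 5)*(h + 2)*(h - 4)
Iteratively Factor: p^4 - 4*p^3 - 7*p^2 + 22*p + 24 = (p - 4)*(p^3 - 7*p - 6) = (p - 4)*(p - 3)*(p^2 + 3*p + 2) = (p - 4)*(p - 3)*(p + 2)*(p + 1)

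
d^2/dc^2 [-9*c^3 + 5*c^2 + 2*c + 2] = 10 - 54*c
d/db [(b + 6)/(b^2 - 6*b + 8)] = (b^2 - 6*b - 2*(b - 3)*(b + 6) + 8)/(b^2 - 6*b + 8)^2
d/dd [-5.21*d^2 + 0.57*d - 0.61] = 0.57 - 10.42*d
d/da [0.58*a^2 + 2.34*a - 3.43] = 1.16*a + 2.34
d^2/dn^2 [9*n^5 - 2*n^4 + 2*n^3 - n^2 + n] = 180*n^3 - 24*n^2 + 12*n - 2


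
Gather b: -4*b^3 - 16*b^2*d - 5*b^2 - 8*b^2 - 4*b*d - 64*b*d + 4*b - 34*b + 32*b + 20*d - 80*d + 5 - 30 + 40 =-4*b^3 + b^2*(-16*d - 13) + b*(2 - 68*d) - 60*d + 15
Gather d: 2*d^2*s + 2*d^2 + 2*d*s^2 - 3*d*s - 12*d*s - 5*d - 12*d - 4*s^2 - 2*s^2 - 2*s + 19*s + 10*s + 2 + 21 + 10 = d^2*(2*s + 2) + d*(2*s^2 - 15*s - 17) - 6*s^2 + 27*s + 33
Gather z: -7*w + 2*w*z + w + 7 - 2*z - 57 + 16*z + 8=-6*w + z*(2*w + 14) - 42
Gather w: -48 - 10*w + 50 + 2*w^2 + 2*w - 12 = 2*w^2 - 8*w - 10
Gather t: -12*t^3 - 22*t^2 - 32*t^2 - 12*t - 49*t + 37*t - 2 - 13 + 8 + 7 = -12*t^3 - 54*t^2 - 24*t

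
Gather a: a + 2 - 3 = a - 1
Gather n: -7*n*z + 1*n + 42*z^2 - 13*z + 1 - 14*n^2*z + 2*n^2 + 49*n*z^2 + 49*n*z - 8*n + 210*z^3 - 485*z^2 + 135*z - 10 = n^2*(2 - 14*z) + n*(49*z^2 + 42*z - 7) + 210*z^3 - 443*z^2 + 122*z - 9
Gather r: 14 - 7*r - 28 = -7*r - 14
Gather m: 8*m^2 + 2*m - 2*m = 8*m^2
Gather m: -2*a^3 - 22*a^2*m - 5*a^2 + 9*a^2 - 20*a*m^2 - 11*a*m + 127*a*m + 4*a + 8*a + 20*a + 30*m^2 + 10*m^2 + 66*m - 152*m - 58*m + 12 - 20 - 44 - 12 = -2*a^3 + 4*a^2 + 32*a + m^2*(40 - 20*a) + m*(-22*a^2 + 116*a - 144) - 64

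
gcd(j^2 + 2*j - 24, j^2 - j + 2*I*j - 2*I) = 1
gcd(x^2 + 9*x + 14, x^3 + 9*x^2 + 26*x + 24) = x + 2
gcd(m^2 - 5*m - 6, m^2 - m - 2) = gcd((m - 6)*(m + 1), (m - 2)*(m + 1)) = m + 1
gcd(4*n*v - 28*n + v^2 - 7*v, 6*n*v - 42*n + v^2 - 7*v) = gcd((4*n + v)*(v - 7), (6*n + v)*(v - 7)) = v - 7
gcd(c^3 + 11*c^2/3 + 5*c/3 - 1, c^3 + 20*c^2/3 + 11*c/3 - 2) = c^2 + 2*c/3 - 1/3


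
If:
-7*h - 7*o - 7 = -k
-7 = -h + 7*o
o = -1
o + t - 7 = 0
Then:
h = 0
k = 0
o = -1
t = 8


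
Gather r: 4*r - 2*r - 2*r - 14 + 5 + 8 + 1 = 0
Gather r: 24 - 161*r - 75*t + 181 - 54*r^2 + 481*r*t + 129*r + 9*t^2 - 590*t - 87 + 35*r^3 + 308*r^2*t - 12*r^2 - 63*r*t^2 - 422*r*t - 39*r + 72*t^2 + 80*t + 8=35*r^3 + r^2*(308*t - 66) + r*(-63*t^2 + 59*t - 71) + 81*t^2 - 585*t + 126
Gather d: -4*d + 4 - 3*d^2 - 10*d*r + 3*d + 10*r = -3*d^2 + d*(-10*r - 1) + 10*r + 4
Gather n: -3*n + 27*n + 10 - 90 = 24*n - 80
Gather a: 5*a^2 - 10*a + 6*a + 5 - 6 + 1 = 5*a^2 - 4*a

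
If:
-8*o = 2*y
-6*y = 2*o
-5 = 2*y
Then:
No Solution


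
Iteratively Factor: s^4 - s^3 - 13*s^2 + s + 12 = (s - 1)*(s^3 - 13*s - 12) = (s - 1)*(s + 1)*(s^2 - s - 12) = (s - 4)*(s - 1)*(s + 1)*(s + 3)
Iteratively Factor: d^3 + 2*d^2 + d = (d)*(d^2 + 2*d + 1) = d*(d + 1)*(d + 1)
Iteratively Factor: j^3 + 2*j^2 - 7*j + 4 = (j - 1)*(j^2 + 3*j - 4) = (j - 1)^2*(j + 4)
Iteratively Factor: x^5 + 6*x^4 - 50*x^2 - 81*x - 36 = (x - 3)*(x^4 + 9*x^3 + 27*x^2 + 31*x + 12) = (x - 3)*(x + 3)*(x^3 + 6*x^2 + 9*x + 4) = (x - 3)*(x + 1)*(x + 3)*(x^2 + 5*x + 4) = (x - 3)*(x + 1)*(x + 3)*(x + 4)*(x + 1)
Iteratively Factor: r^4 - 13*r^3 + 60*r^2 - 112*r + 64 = (r - 4)*(r^3 - 9*r^2 + 24*r - 16) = (r - 4)*(r - 1)*(r^2 - 8*r + 16) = (r - 4)^2*(r - 1)*(r - 4)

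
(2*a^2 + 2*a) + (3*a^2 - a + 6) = 5*a^2 + a + 6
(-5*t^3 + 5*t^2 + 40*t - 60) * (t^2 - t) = -5*t^5 + 10*t^4 + 35*t^3 - 100*t^2 + 60*t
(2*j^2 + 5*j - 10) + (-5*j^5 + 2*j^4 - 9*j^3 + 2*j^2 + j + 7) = -5*j^5 + 2*j^4 - 9*j^3 + 4*j^2 + 6*j - 3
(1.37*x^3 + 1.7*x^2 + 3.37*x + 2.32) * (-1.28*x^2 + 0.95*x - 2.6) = -1.7536*x^5 - 0.8745*x^4 - 6.2606*x^3 - 4.1881*x^2 - 6.558*x - 6.032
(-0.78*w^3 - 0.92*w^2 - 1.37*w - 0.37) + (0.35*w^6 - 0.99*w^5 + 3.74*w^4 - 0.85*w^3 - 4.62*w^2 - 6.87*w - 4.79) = 0.35*w^6 - 0.99*w^5 + 3.74*w^4 - 1.63*w^3 - 5.54*w^2 - 8.24*w - 5.16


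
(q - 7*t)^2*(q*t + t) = q^3*t - 14*q^2*t^2 + q^2*t + 49*q*t^3 - 14*q*t^2 + 49*t^3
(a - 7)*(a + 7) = a^2 - 49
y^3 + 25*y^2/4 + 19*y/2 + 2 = (y + 1/4)*(y + 2)*(y + 4)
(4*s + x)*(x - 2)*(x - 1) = 4*s*x^2 - 12*s*x + 8*s + x^3 - 3*x^2 + 2*x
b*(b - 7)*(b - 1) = b^3 - 8*b^2 + 7*b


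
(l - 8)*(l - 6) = l^2 - 14*l + 48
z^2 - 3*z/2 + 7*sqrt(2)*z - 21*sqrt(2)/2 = (z - 3/2)*(z + 7*sqrt(2))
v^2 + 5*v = v*(v + 5)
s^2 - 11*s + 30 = (s - 6)*(s - 5)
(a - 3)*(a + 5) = a^2 + 2*a - 15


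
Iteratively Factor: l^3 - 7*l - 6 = (l + 1)*(l^2 - l - 6) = (l + 1)*(l + 2)*(l - 3)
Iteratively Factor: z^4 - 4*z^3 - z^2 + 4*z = (z - 4)*(z^3 - z) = (z - 4)*(z - 1)*(z^2 + z) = z*(z - 4)*(z - 1)*(z + 1)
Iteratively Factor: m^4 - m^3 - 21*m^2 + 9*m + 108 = (m + 3)*(m^3 - 4*m^2 - 9*m + 36) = (m - 3)*(m + 3)*(m^2 - m - 12) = (m - 3)*(m + 3)^2*(m - 4)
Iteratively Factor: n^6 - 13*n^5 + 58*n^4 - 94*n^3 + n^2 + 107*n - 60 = (n + 1)*(n^5 - 14*n^4 + 72*n^3 - 166*n^2 + 167*n - 60) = (n - 1)*(n + 1)*(n^4 - 13*n^3 + 59*n^2 - 107*n + 60) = (n - 3)*(n - 1)*(n + 1)*(n^3 - 10*n^2 + 29*n - 20) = (n - 5)*(n - 3)*(n - 1)*(n + 1)*(n^2 - 5*n + 4) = (n - 5)*(n - 3)*(n - 1)^2*(n + 1)*(n - 4)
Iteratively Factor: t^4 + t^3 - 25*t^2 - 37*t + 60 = (t + 3)*(t^3 - 2*t^2 - 19*t + 20) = (t - 1)*(t + 3)*(t^2 - t - 20) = (t - 1)*(t + 3)*(t + 4)*(t - 5)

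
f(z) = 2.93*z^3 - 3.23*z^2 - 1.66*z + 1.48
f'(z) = 8.79*z^2 - 6.46*z - 1.66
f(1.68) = 3.47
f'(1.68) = 12.30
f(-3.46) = -152.81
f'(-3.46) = 125.92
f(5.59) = 403.07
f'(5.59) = 236.90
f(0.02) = 1.45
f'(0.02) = -1.79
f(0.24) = 0.94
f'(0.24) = -2.70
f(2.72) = 32.03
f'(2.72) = 45.80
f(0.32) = 0.71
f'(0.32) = -2.83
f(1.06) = -0.42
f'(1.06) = 1.37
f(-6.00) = -737.72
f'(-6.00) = 353.54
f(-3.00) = -101.72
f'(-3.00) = 96.83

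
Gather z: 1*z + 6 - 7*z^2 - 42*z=-7*z^2 - 41*z + 6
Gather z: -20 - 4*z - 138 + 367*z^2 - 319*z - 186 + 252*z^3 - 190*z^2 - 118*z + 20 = 252*z^3 + 177*z^2 - 441*z - 324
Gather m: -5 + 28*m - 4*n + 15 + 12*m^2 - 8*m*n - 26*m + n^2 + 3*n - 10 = 12*m^2 + m*(2 - 8*n) + n^2 - n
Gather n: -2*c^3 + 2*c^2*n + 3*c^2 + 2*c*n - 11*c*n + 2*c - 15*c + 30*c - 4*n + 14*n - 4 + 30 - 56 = -2*c^3 + 3*c^2 + 17*c + n*(2*c^2 - 9*c + 10) - 30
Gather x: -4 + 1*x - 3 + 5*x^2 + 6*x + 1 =5*x^2 + 7*x - 6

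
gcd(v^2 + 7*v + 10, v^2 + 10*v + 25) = v + 5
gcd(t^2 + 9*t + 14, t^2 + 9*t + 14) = t^2 + 9*t + 14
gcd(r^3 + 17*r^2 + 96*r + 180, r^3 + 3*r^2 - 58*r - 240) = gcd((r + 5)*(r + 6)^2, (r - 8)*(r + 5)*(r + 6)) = r^2 + 11*r + 30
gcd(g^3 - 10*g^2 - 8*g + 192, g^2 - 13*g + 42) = g - 6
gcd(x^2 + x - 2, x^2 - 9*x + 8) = x - 1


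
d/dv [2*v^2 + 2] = 4*v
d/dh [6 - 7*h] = -7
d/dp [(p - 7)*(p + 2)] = 2*p - 5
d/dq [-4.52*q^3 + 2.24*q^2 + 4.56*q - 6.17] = -13.56*q^2 + 4.48*q + 4.56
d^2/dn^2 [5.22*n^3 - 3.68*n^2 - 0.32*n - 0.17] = 31.32*n - 7.36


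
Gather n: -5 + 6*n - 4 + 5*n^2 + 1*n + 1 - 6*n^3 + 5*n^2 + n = -6*n^3 + 10*n^2 + 8*n - 8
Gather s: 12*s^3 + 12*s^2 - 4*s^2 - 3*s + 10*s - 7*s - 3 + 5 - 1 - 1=12*s^3 + 8*s^2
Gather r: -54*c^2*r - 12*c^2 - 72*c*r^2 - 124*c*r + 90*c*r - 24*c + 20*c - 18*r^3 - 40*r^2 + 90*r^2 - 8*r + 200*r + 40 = -12*c^2 - 4*c - 18*r^3 + r^2*(50 - 72*c) + r*(-54*c^2 - 34*c + 192) + 40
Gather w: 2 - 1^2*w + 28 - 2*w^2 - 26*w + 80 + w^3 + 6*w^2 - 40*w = w^3 + 4*w^2 - 67*w + 110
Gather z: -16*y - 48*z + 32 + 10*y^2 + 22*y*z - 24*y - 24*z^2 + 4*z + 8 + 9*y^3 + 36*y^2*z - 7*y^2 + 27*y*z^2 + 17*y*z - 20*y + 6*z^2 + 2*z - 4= 9*y^3 + 3*y^2 - 60*y + z^2*(27*y - 18) + z*(36*y^2 + 39*y - 42) + 36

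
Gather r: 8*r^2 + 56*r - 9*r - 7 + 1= 8*r^2 + 47*r - 6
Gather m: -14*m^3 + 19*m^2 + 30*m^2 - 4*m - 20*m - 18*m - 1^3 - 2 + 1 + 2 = -14*m^3 + 49*m^2 - 42*m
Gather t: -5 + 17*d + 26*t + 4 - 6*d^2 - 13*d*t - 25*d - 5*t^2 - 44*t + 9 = -6*d^2 - 8*d - 5*t^2 + t*(-13*d - 18) + 8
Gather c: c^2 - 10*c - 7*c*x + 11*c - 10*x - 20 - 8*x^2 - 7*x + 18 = c^2 + c*(1 - 7*x) - 8*x^2 - 17*x - 2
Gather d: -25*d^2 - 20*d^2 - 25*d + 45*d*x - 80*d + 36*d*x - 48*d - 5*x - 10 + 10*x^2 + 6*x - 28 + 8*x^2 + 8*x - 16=-45*d^2 + d*(81*x - 153) + 18*x^2 + 9*x - 54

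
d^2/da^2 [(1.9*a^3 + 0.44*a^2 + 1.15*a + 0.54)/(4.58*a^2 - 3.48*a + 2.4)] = (2.8421709430404e-14*a^4 + 66.5214320000001*a^3 - 56.268144*a^2 - 61.821216*a + 25.486272)/(96.071912*a^6 - 218.993616*a^5 + 317.426976*a^4 - 271.657152*a^3 + 166.33728*a^2 - 60.1344*a + 13.824)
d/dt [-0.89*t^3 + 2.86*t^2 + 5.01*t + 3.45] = -2.67*t^2 + 5.72*t + 5.01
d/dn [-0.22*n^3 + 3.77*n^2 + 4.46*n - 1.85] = -0.66*n^2 + 7.54*n + 4.46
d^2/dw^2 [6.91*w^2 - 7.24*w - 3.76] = 13.8200000000000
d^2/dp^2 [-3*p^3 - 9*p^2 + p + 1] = -18*p - 18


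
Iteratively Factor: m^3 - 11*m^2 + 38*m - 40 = (m - 4)*(m^2 - 7*m + 10) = (m - 5)*(m - 4)*(m - 2)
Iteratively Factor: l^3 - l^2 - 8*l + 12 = (l - 2)*(l^2 + l - 6) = (l - 2)^2*(l + 3)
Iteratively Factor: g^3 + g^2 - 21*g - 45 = (g + 3)*(g^2 - 2*g - 15) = (g - 5)*(g + 3)*(g + 3)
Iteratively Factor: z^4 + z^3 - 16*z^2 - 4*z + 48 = (z - 2)*(z^3 + 3*z^2 - 10*z - 24) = (z - 3)*(z - 2)*(z^2 + 6*z + 8) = (z - 3)*(z - 2)*(z + 4)*(z + 2)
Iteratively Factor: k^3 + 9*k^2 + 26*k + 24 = (k + 3)*(k^2 + 6*k + 8) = (k + 2)*(k + 3)*(k + 4)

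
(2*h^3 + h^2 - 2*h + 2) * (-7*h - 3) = -14*h^4 - 13*h^3 + 11*h^2 - 8*h - 6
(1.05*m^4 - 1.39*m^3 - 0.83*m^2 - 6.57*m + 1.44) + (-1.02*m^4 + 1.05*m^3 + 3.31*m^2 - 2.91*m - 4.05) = 0.03*m^4 - 0.34*m^3 + 2.48*m^2 - 9.48*m - 2.61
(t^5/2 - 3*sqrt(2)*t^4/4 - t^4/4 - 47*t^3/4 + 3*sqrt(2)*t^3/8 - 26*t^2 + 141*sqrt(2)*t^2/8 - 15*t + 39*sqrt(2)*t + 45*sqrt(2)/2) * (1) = t^5/2 - 3*sqrt(2)*t^4/4 - t^4/4 - 47*t^3/4 + 3*sqrt(2)*t^3/8 - 26*t^2 + 141*sqrt(2)*t^2/8 - 15*t + 39*sqrt(2)*t + 45*sqrt(2)/2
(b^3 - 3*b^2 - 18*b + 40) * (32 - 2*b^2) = -2*b^5 + 6*b^4 + 68*b^3 - 176*b^2 - 576*b + 1280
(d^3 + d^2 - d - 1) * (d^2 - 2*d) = d^5 - d^4 - 3*d^3 + d^2 + 2*d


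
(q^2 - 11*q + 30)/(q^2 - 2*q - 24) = (q - 5)/(q + 4)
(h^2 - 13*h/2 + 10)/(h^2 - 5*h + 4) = (h - 5/2)/(h - 1)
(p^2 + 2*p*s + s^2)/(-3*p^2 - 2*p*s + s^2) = (-p - s)/(3*p - s)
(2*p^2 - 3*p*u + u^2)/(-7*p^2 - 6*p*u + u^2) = (-2*p^2 + 3*p*u - u^2)/(7*p^2 + 6*p*u - u^2)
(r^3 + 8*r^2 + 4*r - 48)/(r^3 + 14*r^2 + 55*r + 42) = (r^2 + 2*r - 8)/(r^2 + 8*r + 7)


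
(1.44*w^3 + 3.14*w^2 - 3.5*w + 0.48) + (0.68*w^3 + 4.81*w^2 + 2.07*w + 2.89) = 2.12*w^3 + 7.95*w^2 - 1.43*w + 3.37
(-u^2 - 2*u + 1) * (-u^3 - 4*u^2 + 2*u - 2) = u^5 + 6*u^4 + 5*u^3 - 6*u^2 + 6*u - 2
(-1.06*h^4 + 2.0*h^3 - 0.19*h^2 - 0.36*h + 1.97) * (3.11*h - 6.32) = -3.2966*h^5 + 12.9192*h^4 - 13.2309*h^3 + 0.0812000000000002*h^2 + 8.4019*h - 12.4504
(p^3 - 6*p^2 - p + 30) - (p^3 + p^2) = -7*p^2 - p + 30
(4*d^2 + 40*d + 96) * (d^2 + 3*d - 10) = 4*d^4 + 52*d^3 + 176*d^2 - 112*d - 960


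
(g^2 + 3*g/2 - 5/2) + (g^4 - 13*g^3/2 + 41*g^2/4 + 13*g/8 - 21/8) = g^4 - 13*g^3/2 + 45*g^2/4 + 25*g/8 - 41/8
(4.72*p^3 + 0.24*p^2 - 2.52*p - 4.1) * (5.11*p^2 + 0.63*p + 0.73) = 24.1192*p^5 + 4.2*p^4 - 9.2804*p^3 - 22.3634*p^2 - 4.4226*p - 2.993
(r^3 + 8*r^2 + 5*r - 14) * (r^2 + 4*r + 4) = r^5 + 12*r^4 + 41*r^3 + 38*r^2 - 36*r - 56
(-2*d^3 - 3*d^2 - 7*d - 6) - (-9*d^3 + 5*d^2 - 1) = 7*d^3 - 8*d^2 - 7*d - 5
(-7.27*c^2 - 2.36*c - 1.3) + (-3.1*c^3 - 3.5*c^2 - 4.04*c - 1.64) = -3.1*c^3 - 10.77*c^2 - 6.4*c - 2.94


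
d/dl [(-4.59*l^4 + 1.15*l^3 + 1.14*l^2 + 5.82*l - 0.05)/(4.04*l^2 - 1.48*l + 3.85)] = (-37.0872*l^5 + 25.0256*l^4 - 74.09*l^3 - 11.9175*l^2 + 9.182*l + 22.333)/(16.3216*l^4 - 11.9584*l^3 + 33.2984*l^2 - 11.396*l + 14.8225)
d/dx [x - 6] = 1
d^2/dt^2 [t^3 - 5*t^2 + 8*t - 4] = 6*t - 10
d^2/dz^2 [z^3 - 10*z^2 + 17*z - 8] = 6*z - 20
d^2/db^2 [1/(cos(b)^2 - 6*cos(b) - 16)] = (8*sin(b)^4 - 204*sin(b)^2 - 147*cos(b) - 9*cos(3*b) - 12)/(2*(sin(b)^2 + 6*cos(b) + 15)^3)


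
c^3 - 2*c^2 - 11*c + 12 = (c - 4)*(c - 1)*(c + 3)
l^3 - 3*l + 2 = (l - 1)^2*(l + 2)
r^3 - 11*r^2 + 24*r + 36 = (r - 6)^2*(r + 1)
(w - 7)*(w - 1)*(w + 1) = w^3 - 7*w^2 - w + 7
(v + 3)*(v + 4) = v^2 + 7*v + 12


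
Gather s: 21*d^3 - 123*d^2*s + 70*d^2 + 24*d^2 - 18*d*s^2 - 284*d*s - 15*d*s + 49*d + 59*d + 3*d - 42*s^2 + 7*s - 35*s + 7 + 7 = 21*d^3 + 94*d^2 + 111*d + s^2*(-18*d - 42) + s*(-123*d^2 - 299*d - 28) + 14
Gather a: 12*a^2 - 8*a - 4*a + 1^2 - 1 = 12*a^2 - 12*a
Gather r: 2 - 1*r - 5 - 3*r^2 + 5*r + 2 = -3*r^2 + 4*r - 1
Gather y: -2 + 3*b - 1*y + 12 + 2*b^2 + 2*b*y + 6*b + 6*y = 2*b^2 + 9*b + y*(2*b + 5) + 10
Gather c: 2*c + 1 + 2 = 2*c + 3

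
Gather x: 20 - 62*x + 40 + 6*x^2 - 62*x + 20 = 6*x^2 - 124*x + 80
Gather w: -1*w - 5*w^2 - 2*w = -5*w^2 - 3*w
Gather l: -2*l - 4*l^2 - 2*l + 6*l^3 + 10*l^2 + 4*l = 6*l^3 + 6*l^2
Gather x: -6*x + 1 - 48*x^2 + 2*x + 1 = -48*x^2 - 4*x + 2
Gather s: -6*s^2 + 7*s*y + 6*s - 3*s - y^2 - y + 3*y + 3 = -6*s^2 + s*(7*y + 3) - y^2 + 2*y + 3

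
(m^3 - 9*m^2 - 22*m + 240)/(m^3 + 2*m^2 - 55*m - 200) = (m - 6)/(m + 5)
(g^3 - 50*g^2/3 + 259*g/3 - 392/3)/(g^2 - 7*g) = g - 29/3 + 56/(3*g)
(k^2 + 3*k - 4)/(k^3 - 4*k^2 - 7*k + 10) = (k + 4)/(k^2 - 3*k - 10)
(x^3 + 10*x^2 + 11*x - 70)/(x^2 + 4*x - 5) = (x^2 + 5*x - 14)/(x - 1)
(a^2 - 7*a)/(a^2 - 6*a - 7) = a/(a + 1)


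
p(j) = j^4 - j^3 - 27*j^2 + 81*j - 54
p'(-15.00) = -13284.00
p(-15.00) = 46656.00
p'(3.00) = 0.00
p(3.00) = 0.00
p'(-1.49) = 141.57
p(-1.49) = -226.40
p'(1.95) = -6.05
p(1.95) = 8.33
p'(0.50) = 53.75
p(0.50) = -20.31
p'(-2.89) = 115.45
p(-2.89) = -419.70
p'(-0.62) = 112.37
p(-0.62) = -114.21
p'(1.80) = -2.59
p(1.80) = 8.99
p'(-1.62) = 143.60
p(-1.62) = -244.94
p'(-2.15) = 143.48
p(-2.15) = -321.65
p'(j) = 4*j^3 - 3*j^2 - 54*j + 81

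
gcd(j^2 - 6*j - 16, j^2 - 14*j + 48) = j - 8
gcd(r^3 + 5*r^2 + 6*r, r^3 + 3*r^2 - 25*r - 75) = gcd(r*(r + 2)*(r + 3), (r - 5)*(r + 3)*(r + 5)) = r + 3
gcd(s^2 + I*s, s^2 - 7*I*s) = s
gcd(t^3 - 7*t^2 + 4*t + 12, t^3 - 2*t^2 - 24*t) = t - 6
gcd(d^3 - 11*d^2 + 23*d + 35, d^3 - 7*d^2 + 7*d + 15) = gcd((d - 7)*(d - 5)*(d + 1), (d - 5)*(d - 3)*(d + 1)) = d^2 - 4*d - 5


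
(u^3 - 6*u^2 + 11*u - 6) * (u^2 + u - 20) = u^5 - 5*u^4 - 15*u^3 + 125*u^2 - 226*u + 120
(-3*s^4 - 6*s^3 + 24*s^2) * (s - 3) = -3*s^5 + 3*s^4 + 42*s^3 - 72*s^2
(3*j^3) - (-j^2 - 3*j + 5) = 3*j^3 + j^2 + 3*j - 5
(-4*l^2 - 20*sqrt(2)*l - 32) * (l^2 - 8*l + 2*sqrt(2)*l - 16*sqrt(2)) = -4*l^4 - 28*sqrt(2)*l^3 + 32*l^3 - 112*l^2 + 224*sqrt(2)*l^2 - 64*sqrt(2)*l + 896*l + 512*sqrt(2)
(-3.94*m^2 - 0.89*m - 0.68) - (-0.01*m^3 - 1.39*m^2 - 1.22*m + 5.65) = 0.01*m^3 - 2.55*m^2 + 0.33*m - 6.33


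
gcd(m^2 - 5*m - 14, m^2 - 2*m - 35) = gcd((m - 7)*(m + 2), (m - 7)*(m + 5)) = m - 7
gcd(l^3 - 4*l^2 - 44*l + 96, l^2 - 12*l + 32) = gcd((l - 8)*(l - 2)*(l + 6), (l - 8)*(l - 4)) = l - 8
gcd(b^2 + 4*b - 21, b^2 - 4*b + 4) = 1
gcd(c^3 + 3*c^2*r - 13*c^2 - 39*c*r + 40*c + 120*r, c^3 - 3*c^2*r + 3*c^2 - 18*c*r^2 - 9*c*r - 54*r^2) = c + 3*r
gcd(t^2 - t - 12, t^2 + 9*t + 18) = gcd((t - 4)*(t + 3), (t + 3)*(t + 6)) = t + 3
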